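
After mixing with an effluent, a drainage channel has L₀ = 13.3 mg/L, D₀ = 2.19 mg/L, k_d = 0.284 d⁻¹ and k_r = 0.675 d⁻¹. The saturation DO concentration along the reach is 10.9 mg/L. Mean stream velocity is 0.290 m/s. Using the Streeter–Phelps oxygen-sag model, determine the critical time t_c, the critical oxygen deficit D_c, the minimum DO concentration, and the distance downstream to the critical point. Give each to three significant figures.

t_c ≈ 1.56 d; D_c ≈ 3.60 mg/L; min DO ≈ 7.30 mg/L; x_c ≈ 39.0 km

At the critical point dD/dt = 0, so k_d L₀ e^(−k_d t) = k_r D. Substituting D(t) from the Streeter–Phelps equation and solving for t gives
t_c = ln[(k_r/k_d)(1 − D₀(k_r−k_d)/(k_d L₀))] / (k_r−k_d).
Here k_r−k_d = 0.3910 d⁻¹ and 1 − D₀(k_r−k_d)/(k_d L₀) = 1 − 2.19×0.3910/(0.284×13.3) = 0.7733, so
t_c = ln(2.377 × 0.7733) / 0.3910 = 0.6087 / 0.3910 = 1.557 d.
L(t_c) = L₀ e^(−k_d t_c) = 13.3 × 0.6427 = 8.548 mg/L, and at the critical point k_r D_c = k_d L, so D_c = (0.284/0.675) × 8.548 = 3.596 mg/L.
Minimum DO = C_s − D_c = 10.9 − 3.596 = 7.304 mg/L.
x_c = v t_c = 0.290 m/s × 1.557 d × 86400 s/d = 39000 m ≈ 39.0 km.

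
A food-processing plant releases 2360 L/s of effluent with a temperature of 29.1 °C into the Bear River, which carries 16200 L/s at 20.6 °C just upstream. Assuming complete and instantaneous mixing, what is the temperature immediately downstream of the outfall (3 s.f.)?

21.7 °C

Flow-weighted mixing: C = (Q_r C_r + Q_w C_w)/(Q_r + Q_w)
= (16200×20.6 + 2360×29.1)/(16200 + 2360) = 402400/18560 = 21.68 °C.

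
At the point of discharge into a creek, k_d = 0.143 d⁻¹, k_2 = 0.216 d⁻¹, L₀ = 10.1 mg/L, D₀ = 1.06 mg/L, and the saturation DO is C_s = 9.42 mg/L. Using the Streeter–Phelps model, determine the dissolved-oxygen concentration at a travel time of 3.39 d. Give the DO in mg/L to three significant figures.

k_d L₀/(k_2−k_d) = 0.143×10.1/(0.216−0.143) = 1.444/0.07300 = 19.78 mg/L.
e^(−k_d t) = e^(−0.143×3.390) = 0.6158; e^(−k_2 t) = e^(−0.216×3.390) = 0.4808.
D = 19.78 × (0.6158 − 0.4808) + 1.06 × 0.4808 = 2.671 + 0.5097 = 3.181 mg/L.
DO = C_s − D = 9.42 − 3.181 = 6.239 mg/L.

DO ≈ 6.24 mg/L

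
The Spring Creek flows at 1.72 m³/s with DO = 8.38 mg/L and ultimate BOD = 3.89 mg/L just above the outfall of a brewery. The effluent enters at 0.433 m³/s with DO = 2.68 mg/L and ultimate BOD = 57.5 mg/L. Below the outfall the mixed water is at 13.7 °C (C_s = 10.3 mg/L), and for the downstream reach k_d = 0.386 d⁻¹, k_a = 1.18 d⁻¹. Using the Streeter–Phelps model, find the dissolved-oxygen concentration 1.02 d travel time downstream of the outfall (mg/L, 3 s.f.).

Mixed DO = (1.72×8.38 + 0.433×2.68)/(1.72+0.433) = 15.57/2.153 = 7.234 mg/L.
Mixed L₀ = (1.72×3.89 + 0.433×57.5)/(2.153) = 31.59/2.153 = 14.67 mg/L.
Initial deficit D₀ = C_s − DO₀ = 10.3 − 7.234 = 3.066 mg/L.
D(1.02) = [0.386×14.67/(1.18−0.386)](e^(−0.386×1.02) − e^(−1.18×1.02)) + 3.066 e^(−1.18×1.02)
= 7.133 × (0.6745 − 0.3001) + 3.066 × 0.3001 = 3.591 mg/L.
DO = 10.3 − 3.591 = 6.709 mg/L.

DO ≈ 6.71 mg/L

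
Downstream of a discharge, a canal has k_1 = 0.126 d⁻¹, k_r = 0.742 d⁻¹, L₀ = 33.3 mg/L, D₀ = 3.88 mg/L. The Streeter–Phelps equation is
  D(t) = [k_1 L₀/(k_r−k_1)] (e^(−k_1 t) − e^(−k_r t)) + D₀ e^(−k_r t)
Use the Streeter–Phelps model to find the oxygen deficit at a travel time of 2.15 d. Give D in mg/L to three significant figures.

k_1 L₀/(k_r−k_1) = 0.126×33.3/(0.742−0.126) = 4.196/0.6160 = 6.811 mg/L.
e^(−k_1 t) = e^(−0.126×2.150) = 0.7627; e^(−k_r t) = e^(−0.742×2.150) = 0.2028.
D = 6.811 × (0.7627 − 0.2028) + 3.88 × 0.2028 = 3.813 + 0.7870 = 4.600 mg/L.

D ≈ 4.60 mg/L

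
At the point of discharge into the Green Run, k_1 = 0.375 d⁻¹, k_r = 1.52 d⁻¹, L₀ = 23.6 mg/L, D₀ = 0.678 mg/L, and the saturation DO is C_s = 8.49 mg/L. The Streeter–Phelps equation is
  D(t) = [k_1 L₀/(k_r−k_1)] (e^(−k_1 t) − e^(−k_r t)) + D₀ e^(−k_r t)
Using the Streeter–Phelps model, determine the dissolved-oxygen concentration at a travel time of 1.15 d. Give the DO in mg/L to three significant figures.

k_1 L₀/(k_r−k_1) = 0.375×23.6/(1.52−0.375) = 8.850/1.145 = 7.729 mg/L.
e^(−k_1 t) = e^(−0.375×1.150) = 0.6497; e^(−k_r t) = e^(−1.52×1.150) = 0.1741.
D = 7.729 × (0.6497 − 0.1741) + 0.678 × 0.1741 = 3.676 + 0.1181 = 3.794 mg/L.
DO = C_s − D = 8.49 − 3.794 = 4.696 mg/L.

DO ≈ 4.70 mg/L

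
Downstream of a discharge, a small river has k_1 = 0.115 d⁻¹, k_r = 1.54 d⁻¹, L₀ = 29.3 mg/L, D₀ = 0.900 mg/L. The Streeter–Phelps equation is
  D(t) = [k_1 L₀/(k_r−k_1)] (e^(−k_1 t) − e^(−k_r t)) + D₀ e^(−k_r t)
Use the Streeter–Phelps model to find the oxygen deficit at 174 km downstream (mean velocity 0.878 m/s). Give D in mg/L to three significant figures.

D ≈ 1.77 mg/L

Travel time t = x/v = 174 km / (0.878 m/s) = 174000 m / 0.878 m/s = 198200 s = 2.294 d.
k_1 L₀/(k_r−k_1) = 0.115×29.3/(1.54−0.115) = 3.370/1.425 = 2.365 mg/L.
e^(−k_1 t) = e^(−0.115×2.294) = 0.7681; e^(−k_r t) = e^(−1.54×2.294) = 0.02924.
D = 2.365 × (0.7681 − 0.02924) + 0.900 × 0.02924 = 1.747 + 0.02631 = 1.774 mg/L.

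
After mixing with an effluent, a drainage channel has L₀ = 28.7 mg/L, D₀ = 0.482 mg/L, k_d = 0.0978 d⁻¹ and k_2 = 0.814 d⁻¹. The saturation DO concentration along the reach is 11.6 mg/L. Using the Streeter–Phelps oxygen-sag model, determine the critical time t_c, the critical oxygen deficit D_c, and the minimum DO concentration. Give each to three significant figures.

At the critical point dD/dt = 0, so k_d L₀ e^(−k_d t) = k_2 D. Substituting D(t) from the Streeter–Phelps equation and solving for t gives
t_c = ln[(k_2/k_d)(1 − D₀(k_2−k_d)/(k_d L₀))] / (k_2−k_d).
Here k_2−k_d = 0.7162 d⁻¹ and 1 − D₀(k_2−k_d)/(k_d L₀) = 1 − 0.482×0.7162/(0.0978×28.7) = 0.8770, so
t_c = ln(8.323 × 0.8770) / 0.7162 = 1.988 / 0.7162 = 2.775 d.
D_c = (k_d/k_2) L₀ e^(−k_d t_c) = (0.0978/0.814) × 28.7 × e^(−0.0978×2.775) = 0.1201 × 28.7 × 0.7623 = 2.629 mg/L.
Minimum DO = C_s − D_c = 11.6 − 2.629 = 8.971 mg/L.

t_c ≈ 2.78 d; D_c ≈ 2.63 mg/L; min DO ≈ 8.97 mg/L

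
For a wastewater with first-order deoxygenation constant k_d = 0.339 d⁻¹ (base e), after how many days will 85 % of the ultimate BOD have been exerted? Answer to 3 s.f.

t ≈ 5.60 d

y/L₀ = 1 − e^(−k_d t) = 0.85 ⇒ e^(−k_d t) = 0.150
t = −ln(0.150) / 0.339 = 1.897 / 0.339 = 5.596 d.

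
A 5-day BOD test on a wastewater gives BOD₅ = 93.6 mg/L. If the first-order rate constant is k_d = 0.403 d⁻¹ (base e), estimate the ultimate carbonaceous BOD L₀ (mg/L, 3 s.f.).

BOD₅ = L₀(1 − e^(−5k_d)) ⇒ L₀ = BOD₅ / (1 − e^(−5×0.403))
= 93.6 / (1 − 0.1333) = 93.6 / 0.8667 = 108.0 mg/L.

L₀ ≈ 108 mg/L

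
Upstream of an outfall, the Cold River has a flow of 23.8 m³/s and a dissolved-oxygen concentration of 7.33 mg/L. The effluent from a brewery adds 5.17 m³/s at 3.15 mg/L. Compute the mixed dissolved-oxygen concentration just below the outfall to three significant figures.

Flow-weighted mixing: C = (Q_r C_r + Q_w C_w)/(Q_r + Q_w)
= (23.8×7.33 + 5.17×3.15)/(23.8 + 5.17) = 190.7/28.97 = 6.584 mg/L.

6.58 mg/L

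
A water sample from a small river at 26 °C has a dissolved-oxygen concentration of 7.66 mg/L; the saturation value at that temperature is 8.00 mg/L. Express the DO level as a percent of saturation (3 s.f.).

% saturation = C/C_s × 100 = 7.66/8.00 × 100 = 95.8 %.

95.8 % saturation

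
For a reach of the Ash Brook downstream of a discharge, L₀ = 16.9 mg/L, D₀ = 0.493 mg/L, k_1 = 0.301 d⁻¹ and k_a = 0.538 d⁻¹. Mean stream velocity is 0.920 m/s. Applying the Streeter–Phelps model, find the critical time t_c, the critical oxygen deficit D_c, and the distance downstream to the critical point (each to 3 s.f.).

t_c = [1/(k_a−k_1)] ln[(k_a/k_1)(1 − D₀(k_a−k_1)/(k_1 L₀))]
= [1/(0.538−0.301)] ln[(0.538/0.301)(1 − 0.493×0.2370/(0.301×16.9))]
= (1/0.2370) ln[1.787 × 0.9770] = 4.219 × ln(1.746) = 4.219 × 0.5575 = 2.352 d.
D_c = (k_1/k_a) L₀ e^(−k_1 t_c) = (0.301/0.538) × 16.9 × e^(−0.301×2.352) = 0.5595 × 16.9 × 0.4926 = 4.658 mg/L.
x_c = v t_c = 0.920 m/s × 2.352 d × 86400 s/d = 187000 m ≈ 187 km.

t_c ≈ 2.35 d; D_c ≈ 4.66 mg/L; x_c ≈ 187 km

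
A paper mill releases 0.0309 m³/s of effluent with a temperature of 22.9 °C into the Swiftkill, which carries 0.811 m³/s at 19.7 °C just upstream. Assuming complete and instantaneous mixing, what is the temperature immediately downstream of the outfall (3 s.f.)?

Flow-weighted mixing: C = (Q_r C_r + Q_w C_w)/(Q_r + Q_w)
= (0.811×19.7 + 0.0309×22.9)/(0.811 + 0.0309) = 16.68/0.8419 = 19.82 °C.

19.8 °C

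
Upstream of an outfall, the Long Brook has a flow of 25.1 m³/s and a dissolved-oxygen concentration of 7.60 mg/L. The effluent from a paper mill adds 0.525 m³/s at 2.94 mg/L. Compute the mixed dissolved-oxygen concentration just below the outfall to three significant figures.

7.50 mg/L

Flow-weighted mixing: C = (Q_r C_r + Q_w C_w)/(Q_r + Q_w)
= (25.1×7.60 + 0.525×2.94)/(25.1 + 0.525) = 192.3/25.62 = 7.505 mg/L.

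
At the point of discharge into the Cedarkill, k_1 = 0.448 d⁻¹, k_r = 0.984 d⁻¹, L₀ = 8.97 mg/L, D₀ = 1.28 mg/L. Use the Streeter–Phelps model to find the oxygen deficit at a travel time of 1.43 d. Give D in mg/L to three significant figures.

k_1 L₀/(k_r−k_1) = 0.448×8.97/(0.984−0.448) = 4.019/0.5360 = 7.497 mg/L.
e^(−k_1 t) = e^(−0.448×1.430) = 0.5270; e^(−k_r t) = e^(−0.984×1.430) = 0.2448.
D = 7.497 × (0.5270 − 0.2448) + 1.28 × 0.2448 = 2.115 + 0.3134 = 2.428 mg/L.

D ≈ 2.43 mg/L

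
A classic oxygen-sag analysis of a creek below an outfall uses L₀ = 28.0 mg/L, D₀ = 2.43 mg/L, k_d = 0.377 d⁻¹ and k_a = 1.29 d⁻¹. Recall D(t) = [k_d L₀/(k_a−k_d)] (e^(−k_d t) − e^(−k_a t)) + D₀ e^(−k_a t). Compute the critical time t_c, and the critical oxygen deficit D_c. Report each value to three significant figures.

t_c ≈ 1.09 d; D_c ≈ 5.43 mg/L

t_c = [1/(k_a−k_d)] ln[(k_a/k_d)(1 − D₀(k_a−k_d)/(k_d L₀))]
= [1/(1.29−0.377)] ln[(1.29/0.377)(1 − 2.43×0.9130/(0.377×28.0))]
= (1/0.9130) ln[3.422 × 0.7898] = 1.095 × ln(2.703) = 1.095 × 0.9942 = 1.089 d.
L(t_c) = L₀ e^(−k_d t_c) = 28.0 × 0.6633 = 18.57 mg/L, and at the critical point k_a D_c = k_d L, so D_c = (0.377/1.29) × 18.57 = 5.428 mg/L.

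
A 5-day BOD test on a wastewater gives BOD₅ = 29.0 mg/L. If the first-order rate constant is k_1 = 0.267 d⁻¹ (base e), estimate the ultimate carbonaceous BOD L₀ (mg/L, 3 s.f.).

L₀ ≈ 39.4 mg/L

BOD₅ = L₀(1 − e^(−5k_1)) ⇒ L₀ = BOD₅ / (1 − e^(−5×0.267))
= 29.0 / (1 − 0.2632) = 29.0 / 0.7368 = 39.36 mg/L.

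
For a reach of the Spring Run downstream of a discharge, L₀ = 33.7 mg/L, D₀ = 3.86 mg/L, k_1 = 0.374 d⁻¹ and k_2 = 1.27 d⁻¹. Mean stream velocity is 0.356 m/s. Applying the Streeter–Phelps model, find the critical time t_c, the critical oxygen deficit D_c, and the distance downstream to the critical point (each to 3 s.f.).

At the critical point dD/dt = 0, so k_1 L₀ e^(−k_1 t) = k_2 D. Substituting D(t) from the Streeter–Phelps equation and solving for t gives
t_c = ln[(k_2/k_1)(1 − D₀(k_2−k_1)/(k_1 L₀))] / (k_2−k_1).
Here k_2−k_1 = 0.8960 d⁻¹ and 1 − D₀(k_2−k_1)/(k_1 L₀) = 1 − 3.86×0.8960/(0.374×33.7) = 0.7256, so
t_c = ln(3.396 × 0.7256) / 0.8960 = 0.9018 / 0.8960 = 1.006 d.
L(t_c) = L₀ e^(−k_1 t_c) = 33.7 × 0.6863 = 23.13 mg/L, and at the critical point k_2 D_c = k_1 L, so D_c = (0.374/1.27) × 23.13 = 6.811 mg/L.
x_c = v t_c = 0.356 m/s × 1.006 d × 86400 s/d = 30960 m ≈ 31.0 km.

t_c ≈ 1.01 d; D_c ≈ 6.81 mg/L; x_c ≈ 31.0 km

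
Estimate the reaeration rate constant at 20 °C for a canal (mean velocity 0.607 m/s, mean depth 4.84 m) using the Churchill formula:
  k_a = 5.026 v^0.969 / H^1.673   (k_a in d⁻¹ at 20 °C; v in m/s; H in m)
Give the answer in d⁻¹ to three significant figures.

k_a = 5.026 × 0.607^0.969 / 4.84^1.673 = 5.026 × 0.6165 / 13.99 = 0.2215 d⁻¹.

k_a ≈ 0.222 d⁻¹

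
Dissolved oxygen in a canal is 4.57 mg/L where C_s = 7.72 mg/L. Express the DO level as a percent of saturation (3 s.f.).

% saturation = C/C_s × 100 = 4.57/7.72 × 100 = 59.2 %.

59.2 % saturation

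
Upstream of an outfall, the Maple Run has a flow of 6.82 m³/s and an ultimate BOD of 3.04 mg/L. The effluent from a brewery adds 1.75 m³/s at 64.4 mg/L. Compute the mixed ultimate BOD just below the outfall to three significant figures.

15.6 mg/L

Flow-weighted mixing: C = (Q_r C_r + Q_w C_w)/(Q_r + Q_w)
= (6.82×3.04 + 1.75×64.4)/(6.82 + 1.75) = 133.4/8.570 = 15.57 mg/L.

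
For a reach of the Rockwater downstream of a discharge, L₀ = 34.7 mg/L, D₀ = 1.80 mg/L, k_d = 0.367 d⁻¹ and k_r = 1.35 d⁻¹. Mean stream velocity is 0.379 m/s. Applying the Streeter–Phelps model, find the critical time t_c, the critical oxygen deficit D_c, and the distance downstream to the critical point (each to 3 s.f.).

At the critical point dD/dt = 0, so k_d L₀ e^(−k_d t) = k_r D. Substituting D(t) from the Streeter–Phelps equation and solving for t gives
t_c = ln[(k_r/k_d)(1 − D₀(k_r−k_d)/(k_d L₀))] / (k_r−k_d).
Here k_r−k_d = 0.9830 d⁻¹ and 1 − D₀(k_r−k_d)/(k_d L₀) = 1 − 1.80×0.9830/(0.367×34.7) = 0.8611, so
t_c = ln(3.678 × 0.8611) / 0.9830 = 1.153 / 0.9830 = 1.173 d.
D_c = (k_d/k_r) L₀ e^(−k_d t_c) = (0.367/1.35) × 34.7 × e^(−0.367×1.173) = 0.2719 × 34.7 × 0.6502 = 6.134 mg/L.
x_c = v t_c = 0.379 m/s × 1.173 d × 86400 s/d = 38410 m ≈ 38.4 km.

t_c ≈ 1.17 d; D_c ≈ 6.13 mg/L; x_c ≈ 38.4 km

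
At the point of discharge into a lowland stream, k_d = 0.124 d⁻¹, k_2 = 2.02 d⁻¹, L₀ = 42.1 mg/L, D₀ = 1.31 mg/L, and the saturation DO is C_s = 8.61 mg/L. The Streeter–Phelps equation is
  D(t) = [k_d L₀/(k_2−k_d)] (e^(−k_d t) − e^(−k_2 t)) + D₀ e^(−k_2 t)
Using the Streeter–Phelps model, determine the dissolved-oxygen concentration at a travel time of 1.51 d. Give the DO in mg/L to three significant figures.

k_d L₀/(k_2−k_d) = 0.124×42.1/(2.02−0.124) = 5.220/1.896 = 2.753 mg/L.
e^(−k_d t) = e^(−0.124×1.510) = 0.8292; e^(−k_2 t) = e^(−2.02×1.510) = 0.04735.
D = 2.753 × (0.8292 − 0.04735) + 1.31 × 0.04735 = 2.153 + 0.06203 = 2.215 mg/L.
DO = C_s − D = 8.61 − 2.215 = 6.395 mg/L.

DO ≈ 6.40 mg/L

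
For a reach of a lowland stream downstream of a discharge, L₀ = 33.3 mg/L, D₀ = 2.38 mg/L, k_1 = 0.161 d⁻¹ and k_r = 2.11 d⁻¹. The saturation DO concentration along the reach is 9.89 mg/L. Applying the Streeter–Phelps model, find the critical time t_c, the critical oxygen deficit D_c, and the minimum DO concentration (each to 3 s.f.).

t_c ≈ 0.292 d; D_c ≈ 2.42 mg/L; min DO ≈ 7.47 mg/L

t_c = [1/(k_r−k_1)] ln[(k_r/k_1)(1 − D₀(k_r−k_1)/(k_1 L₀))]
= [1/(2.11−0.161)] ln[(2.11/0.161)(1 − 2.38×1.949/(0.161×33.3))]
= (1/1.949) ln[13.11 × 0.1348] = 0.5131 × ln(1.767) = 0.5131 × 0.5690 = 0.2920 d.
D_c = (k_1/k_r) L₀ e^(−k_1 t_c) = (0.161/2.11) × 33.3 × e^(−0.161×0.2920) = 0.07630 × 33.3 × 0.9541 = 2.424 mg/L.
Minimum DO = C_s − D_c = 9.89 − 2.424 = 7.466 mg/L.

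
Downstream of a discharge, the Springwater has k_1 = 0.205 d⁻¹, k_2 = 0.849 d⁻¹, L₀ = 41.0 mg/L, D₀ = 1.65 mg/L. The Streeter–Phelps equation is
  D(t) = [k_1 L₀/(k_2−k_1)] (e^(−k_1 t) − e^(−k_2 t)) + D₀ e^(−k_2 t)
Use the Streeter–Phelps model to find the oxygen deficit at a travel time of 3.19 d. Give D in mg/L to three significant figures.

k_1 L₀/(k_2−k_1) = 0.205×41.0/(0.849−0.205) = 8.405/0.6440 = 13.05 mg/L.
e^(−k_1 t) = e^(−0.205×3.190) = 0.5200; e^(−k_2 t) = e^(−0.849×3.190) = 0.06665.
D = 13.05 × (0.5200 − 0.06665) + 1.65 × 0.06665 = 5.917 + 0.1100 = 6.027 mg/L.

D ≈ 6.03 mg/L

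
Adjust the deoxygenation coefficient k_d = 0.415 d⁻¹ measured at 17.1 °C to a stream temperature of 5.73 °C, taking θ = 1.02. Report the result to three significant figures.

k_d(T₂) = k_d(T₁) · θ^(T₂−T₁) = 0.415 × 1.02^(5.73−17.1)
= 0.415 × 1.02^-11.4 = 0.415 × 0.7984 = 0.3313 d⁻¹.

k_d ≈ 0.331 d⁻¹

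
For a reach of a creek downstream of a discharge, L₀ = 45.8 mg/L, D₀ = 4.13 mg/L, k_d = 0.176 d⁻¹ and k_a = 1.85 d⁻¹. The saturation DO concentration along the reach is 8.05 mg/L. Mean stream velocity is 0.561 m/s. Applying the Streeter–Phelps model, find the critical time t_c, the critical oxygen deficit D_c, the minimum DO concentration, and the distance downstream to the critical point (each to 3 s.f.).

At the critical point dD/dt = 0, so k_d L₀ e^(−k_d t) = k_a D. Substituting D(t) from the Streeter–Phelps equation and solving for t gives
t_c = ln[(k_a/k_d)(1 − D₀(k_a−k_d)/(k_d L₀))] / (k_a−k_d).
Here k_a−k_d = 1.674 d⁻¹ and 1 − D₀(k_a−k_d)/(k_d L₀) = 1 − 4.13×1.674/(0.176×45.8) = 0.1423, so
t_c = ln(10.51 × 0.1423) / 1.674 = 0.4028 / 1.674 = 0.2406 d.
D_c = (k_d/k_a) L₀ e^(−k_d t_c) = (0.176/1.85) × 45.8 × e^(−0.176×0.2406) = 0.09514 × 45.8 × 0.9585 = 4.177 mg/L.
Minimum DO = C_s − D_c = 8.05 − 4.177 = 3.873 mg/L.
x_c = v t_c = 0.561 m/s × 0.2406 d × 86400 s/d = 11660 m ≈ 11.7 km.

t_c ≈ 0.241 d; D_c ≈ 4.18 mg/L; min DO ≈ 3.87 mg/L; x_c ≈ 11.7 km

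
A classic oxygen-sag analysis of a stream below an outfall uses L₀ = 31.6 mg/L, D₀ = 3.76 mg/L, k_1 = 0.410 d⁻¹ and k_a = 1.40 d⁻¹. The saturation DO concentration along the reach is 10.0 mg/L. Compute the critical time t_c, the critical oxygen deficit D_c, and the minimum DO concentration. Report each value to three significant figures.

At the critical point dD/dt = 0, so k_1 L₀ e^(−k_1 t) = k_a D. Substituting D(t) from the Streeter–Phelps equation and solving for t gives
t_c = ln[(k_a/k_1)(1 − D₀(k_a−k_1)/(k_1 L₀))] / (k_a−k_1).
Here k_a−k_1 = 0.9900 d⁻¹ and 1 − D₀(k_a−k_1)/(k_1 L₀) = 1 − 3.76×0.9900/(0.410×31.6) = 0.7127, so
t_c = ln(3.415 × 0.7127) / 0.9900 = 0.8894 / 0.9900 = 0.8983 d.
D_c = (k_1/k_a) L₀ e^(−k_1 t_c) = (0.410/1.40) × 31.6 × e^(−0.410×0.8983) = 0.2929 × 31.6 × 0.6919 = 6.403 mg/L.
Minimum DO = C_s − D_c = 10.0 − 6.403 = 3.597 mg/L.

t_c ≈ 0.898 d; D_c ≈ 6.40 mg/L; min DO ≈ 3.60 mg/L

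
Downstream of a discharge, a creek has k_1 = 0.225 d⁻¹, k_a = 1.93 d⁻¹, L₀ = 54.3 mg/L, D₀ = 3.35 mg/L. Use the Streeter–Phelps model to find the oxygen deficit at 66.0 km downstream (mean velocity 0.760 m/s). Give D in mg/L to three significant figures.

Travel time t = x/v = 66.0 km / (0.760 m/s) = 66000 m / 0.760 m/s = 86840 s = 1.005 d.
k_1 L₀/(k_a−k_1) = 0.225×54.3/(1.93−0.225) = 12.22/1.705 = 7.166 mg/L.
e^(−k_1 t) = e^(−0.225×1.005) = 0.7976; e^(−k_a t) = e^(−1.93×1.005) = 0.1437.
D = 7.166 × (0.7976 − 0.1437) + 3.35 × 0.1437 = 4.685 + 0.4815 = 5.167 mg/L.

D ≈ 5.17 mg/L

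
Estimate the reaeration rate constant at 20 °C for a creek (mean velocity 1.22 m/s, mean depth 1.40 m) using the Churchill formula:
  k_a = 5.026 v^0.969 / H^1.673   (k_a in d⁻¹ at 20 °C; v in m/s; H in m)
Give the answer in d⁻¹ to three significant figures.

k_a = 5.026 × 1.22^0.969 / 1.40^1.673 = 5.026 × 1.213 / 1.756 = 3.471 d⁻¹.

k_a ≈ 3.47 d⁻¹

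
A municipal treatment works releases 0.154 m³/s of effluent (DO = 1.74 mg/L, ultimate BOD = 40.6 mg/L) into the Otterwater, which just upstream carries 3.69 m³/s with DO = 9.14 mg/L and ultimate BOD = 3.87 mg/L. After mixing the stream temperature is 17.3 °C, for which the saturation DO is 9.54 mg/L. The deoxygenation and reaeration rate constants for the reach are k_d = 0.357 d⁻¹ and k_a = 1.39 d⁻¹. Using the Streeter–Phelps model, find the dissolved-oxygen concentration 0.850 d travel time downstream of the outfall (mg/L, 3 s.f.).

DO ≈ 8.53 mg/L

Mixed DO = (3.69×9.14 + 0.154×1.74)/(3.69+0.154) = 33.99/3.844 = 8.844 mg/L.
Mixed L₀ = (3.69×3.87 + 0.154×40.6)/(3.844) = 20.53/3.844 = 5.341 mg/L.
Initial deficit D₀ = C_s − DO₀ = 9.54 − 8.844 = 0.6965 mg/L.
D(0.850) = [0.357×5.341/(1.39−0.357)](e^(−0.357×0.850) − e^(−1.39×0.850)) + 0.6965 e^(−1.39×0.850)
= 1.846 × (0.7383 − 0.3068) + 0.6965 × 0.3068 = 1.010 mg/L.
DO = 9.54 − 1.010 = 8.530 mg/L.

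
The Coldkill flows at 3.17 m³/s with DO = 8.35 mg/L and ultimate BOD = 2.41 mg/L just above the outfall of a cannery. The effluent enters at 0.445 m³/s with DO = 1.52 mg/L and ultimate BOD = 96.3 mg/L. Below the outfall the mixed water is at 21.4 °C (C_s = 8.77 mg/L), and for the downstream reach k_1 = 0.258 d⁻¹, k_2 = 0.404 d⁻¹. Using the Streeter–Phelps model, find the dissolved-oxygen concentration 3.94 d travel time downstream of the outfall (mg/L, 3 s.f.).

DO ≈ 4.61 mg/L

Mixed DO = (3.17×8.35 + 0.445×1.52)/(3.17+0.445) = 27.15/3.615 = 7.509 mg/L.
Mixed L₀ = (3.17×2.41 + 0.445×96.3)/(3.615) = 50.49/3.615 = 13.97 mg/L.
Initial deficit D₀ = C_s − DO₀ = 8.77 − 7.509 = 1.261 mg/L.
D(3.94) = [0.258×13.97/(0.404−0.258)](e^(−0.258×3.94) − e^(−0.404×3.94)) + 1.261 e^(−0.404×3.94)
= 24.68 × (0.3619 − 0.2036) + 1.261 × 0.2036 = 4.164 mg/L.
DO = 8.77 − 4.164 = 4.606 mg/L.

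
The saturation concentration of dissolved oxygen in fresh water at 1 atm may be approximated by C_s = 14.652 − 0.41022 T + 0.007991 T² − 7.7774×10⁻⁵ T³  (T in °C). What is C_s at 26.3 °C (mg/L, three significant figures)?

C_s ≈ 7.98 mg/L

C_s = 14.652 − 0.41022×26.3 + 0.007991×26.3² − 7.7774×10⁻⁵×26.3³ = 7.976 mg/L.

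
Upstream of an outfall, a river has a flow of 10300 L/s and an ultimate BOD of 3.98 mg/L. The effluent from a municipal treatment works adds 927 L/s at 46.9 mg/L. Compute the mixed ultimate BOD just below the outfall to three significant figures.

Flow-weighted mixing: C = (Q_r C_r + Q_w C_w)/(Q_r + Q_w)
= (10300×3.98 + 927×46.9)/(10300 + 927) = 84470/11230 = 7.524 mg/L.

7.52 mg/L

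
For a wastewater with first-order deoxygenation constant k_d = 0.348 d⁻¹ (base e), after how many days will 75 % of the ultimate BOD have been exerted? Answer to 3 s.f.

t ≈ 3.98 d

y/L₀ = 1 − e^(−k_d t) = 0.75 ⇒ e^(−k_d t) = 0.250
t = −ln(0.250) / 0.348 = 1.386 / 0.348 = 3.984 d.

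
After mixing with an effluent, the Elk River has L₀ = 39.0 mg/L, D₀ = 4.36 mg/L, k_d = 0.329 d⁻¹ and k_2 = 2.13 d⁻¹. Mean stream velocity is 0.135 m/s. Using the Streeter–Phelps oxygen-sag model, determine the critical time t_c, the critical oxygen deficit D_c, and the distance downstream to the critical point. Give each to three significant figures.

t_c = [1/(k_2−k_d)] ln[(k_2/k_d)(1 − D₀(k_2−k_d)/(k_d L₀))]
= [1/(2.13−0.329)] ln[(2.13/0.329)(1 − 4.36×1.801/(0.329×39.0))]
= (1/1.801) ln[6.474 × 0.3880] = 0.5552 × ln(2.512) = 0.5552 × 0.9211 = 0.5114 d.
D_c = (k_d/k_2) L₀ e^(−k_d t_c) = (0.329/2.13) × 39.0 × e^(−0.329×0.5114) = 0.1545 × 39.0 × 0.8451 = 5.091 mg/L.
x_c = v t_c = 0.135 m/s × 0.5114 d × 86400 s/d = 5965 m ≈ 5.97 km.

t_c ≈ 0.511 d; D_c ≈ 5.09 mg/L; x_c ≈ 5.97 km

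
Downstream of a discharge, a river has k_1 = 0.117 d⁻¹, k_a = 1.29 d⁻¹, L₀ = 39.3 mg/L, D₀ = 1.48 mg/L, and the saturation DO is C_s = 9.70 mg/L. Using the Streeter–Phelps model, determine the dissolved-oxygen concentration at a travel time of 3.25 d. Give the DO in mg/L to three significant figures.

DO ≈ 7.06 mg/L

k_1 L₀/(k_a−k_1) = 0.117×39.3/(1.29−0.117) = 4.598/1.173 = 3.920 mg/L.
e^(−k_1 t) = e^(−0.117×3.250) = 0.6837; e^(−k_a t) = e^(−1.29×3.250) = 0.01511.
D = 3.920 × (0.6837 − 0.01511) + 1.48 × 0.01511 = 2.621 + 0.02236 = 2.643 mg/L.
DO = C_s − D = 9.70 − 2.643 = 7.057 mg/L.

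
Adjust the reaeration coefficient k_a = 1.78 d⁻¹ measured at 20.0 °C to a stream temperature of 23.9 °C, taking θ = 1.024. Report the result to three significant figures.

k_a(T₂) = k_a(T₁) · θ^(T₂−T₁) = 1.78 × 1.024^(23.9−20.0)
= 1.78 × 1.024^3.90 = 1.78 × 1.097 = 1.952 d⁻¹.

k_a ≈ 1.95 d⁻¹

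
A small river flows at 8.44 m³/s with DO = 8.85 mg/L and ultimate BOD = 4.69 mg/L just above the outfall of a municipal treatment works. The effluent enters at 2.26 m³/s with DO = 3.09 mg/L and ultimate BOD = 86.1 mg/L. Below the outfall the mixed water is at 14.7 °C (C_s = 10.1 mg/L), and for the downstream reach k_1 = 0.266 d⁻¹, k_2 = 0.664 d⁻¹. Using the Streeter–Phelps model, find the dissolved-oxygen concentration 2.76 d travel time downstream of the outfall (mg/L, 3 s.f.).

Mixed DO = (8.44×8.85 + 2.26×3.09)/(8.44+2.26) = 81.68/10.70 = 7.633 mg/L.
Mixed L₀ = (8.44×4.69 + 2.26×86.1)/(10.70) = 234.2/10.70 = 21.89 mg/L.
Initial deficit D₀ = C_s − DO₀ = 10.1 − 7.633 = 2.467 mg/L.
D(2.76) = [0.266×21.89/(0.664−0.266)](e^(−0.266×2.76) − e^(−0.664×2.76)) + 2.467 e^(−0.664×2.76)
= 14.63 × (0.4799 − 0.1600) + 2.467 × 0.1600 = 5.074 mg/L.
DO = 10.1 − 5.074 = 5.026 mg/L.

DO ≈ 5.03 mg/L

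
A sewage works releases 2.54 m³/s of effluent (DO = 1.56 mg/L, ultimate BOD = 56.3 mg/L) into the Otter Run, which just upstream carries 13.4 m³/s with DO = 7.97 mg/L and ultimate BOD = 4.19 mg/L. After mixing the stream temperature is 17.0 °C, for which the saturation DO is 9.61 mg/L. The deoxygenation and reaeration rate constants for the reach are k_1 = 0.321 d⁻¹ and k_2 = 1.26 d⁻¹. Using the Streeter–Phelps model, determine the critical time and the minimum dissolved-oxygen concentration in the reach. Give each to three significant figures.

t_c ≈ 0.417 d; minimum DO ≈ 6.83 mg/L

Mixed DO = (13.4×7.97 + 2.54×1.56)/(13.4+2.54) = 110.8/15.94 = 6.949 mg/L.
Mixed L₀ = (13.4×4.19 + 2.54×56.3)/(15.94) = 199.1/15.94 = 12.49 mg/L.
Initial deficit D₀ = C_s − DO₀ = 9.61 − 6.949 = 2.661 mg/L.
t_c = (1/0.9390) ln[(1.26/0.321)(1 − 2.661×0.9390/(0.321×12.49))] = 1.065 × ln(1.479) = 0.4170 d.
D_c = (0.321/1.26) × 12.49 × e^(−0.321×0.4170) = 0.2548 × 12.49 × 0.8747 = 2.784 mg/L.
Minimum DO = 9.61 − 2.784 = 6.826 mg/L.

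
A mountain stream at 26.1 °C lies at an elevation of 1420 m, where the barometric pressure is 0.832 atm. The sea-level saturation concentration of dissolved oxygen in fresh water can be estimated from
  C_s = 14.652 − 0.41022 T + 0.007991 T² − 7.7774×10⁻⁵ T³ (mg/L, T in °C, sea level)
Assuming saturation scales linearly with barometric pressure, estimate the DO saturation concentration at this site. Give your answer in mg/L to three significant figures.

C_s ≈ 6.66 mg/L

At sea level: C_s = 14.652 − 0.41022×26.1 + 0.007991×26.1² − 7.7774×10⁻⁵×26.1³ = 8.006 mg/L.
Pressure correction: C_s' = 8.006 × 0.832 = 6.661 mg/L.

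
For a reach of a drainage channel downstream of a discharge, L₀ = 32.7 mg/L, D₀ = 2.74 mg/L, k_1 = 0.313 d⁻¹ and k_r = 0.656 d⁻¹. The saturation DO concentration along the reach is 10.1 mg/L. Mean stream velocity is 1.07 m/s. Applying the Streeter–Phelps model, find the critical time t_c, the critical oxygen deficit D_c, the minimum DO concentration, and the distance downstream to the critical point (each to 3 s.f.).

t_c ≈ 1.88 d; D_c ≈ 8.67 mg/L; min DO ≈ 1.43 mg/L; x_c ≈ 173 km

At the critical point dD/dt = 0, so k_1 L₀ e^(−k_1 t) = k_r D. Substituting D(t) from the Streeter–Phelps equation and solving for t gives
t_c = ln[(k_r/k_1)(1 − D₀(k_r−k_1)/(k_1 L₀))] / (k_r−k_1).
Here k_r−k_1 = 0.3430 d⁻¹ and 1 − D₀(k_r−k_1)/(k_1 L₀) = 1 − 2.74×0.3430/(0.313×32.7) = 0.9082, so
t_c = ln(2.096 × 0.9082) / 0.3430 = 0.6436 / 0.3430 = 1.877 d.
D_c = (k_1/k_r) L₀ e^(−k_1 t_c) = (0.313/0.656) × 32.7 × e^(−0.313×1.877) = 0.4771 × 32.7 × 0.5558 = 8.672 mg/L.
Minimum DO = C_s − D_c = 10.1 − 8.672 = 1.428 mg/L.
x_c = v t_c = 1.07 m/s × 1.877 d × 86400 s/d = 173500 m ≈ 173 km.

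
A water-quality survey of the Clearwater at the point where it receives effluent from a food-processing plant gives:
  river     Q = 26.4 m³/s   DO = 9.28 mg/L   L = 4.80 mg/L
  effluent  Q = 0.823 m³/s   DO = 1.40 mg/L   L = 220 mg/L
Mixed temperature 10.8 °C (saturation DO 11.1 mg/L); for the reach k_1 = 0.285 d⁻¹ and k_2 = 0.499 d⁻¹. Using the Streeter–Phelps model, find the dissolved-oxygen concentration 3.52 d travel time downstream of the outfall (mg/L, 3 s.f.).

DO ≈ 7.82 mg/L

Mixed DO = (26.4×9.28 + 0.823×1.40)/(26.4+0.823) = 246.1/27.22 = 9.042 mg/L.
Mixed L₀ = (26.4×4.80 + 0.823×220)/(27.22) = 307.8/27.22 = 11.31 mg/L.
Initial deficit D₀ = C_s − DO₀ = 11.1 − 9.042 = 2.058 mg/L.
D(3.52) = [0.285×11.31/(0.499−0.285)](e^(−0.285×3.52) − e^(−0.499×3.52)) + 2.058 e^(−0.499×3.52)
= 15.06 × (0.3667 − 0.1727) + 2.058 × 0.1727 = 3.277 mg/L.
DO = 11.1 − 3.277 = 7.823 mg/L.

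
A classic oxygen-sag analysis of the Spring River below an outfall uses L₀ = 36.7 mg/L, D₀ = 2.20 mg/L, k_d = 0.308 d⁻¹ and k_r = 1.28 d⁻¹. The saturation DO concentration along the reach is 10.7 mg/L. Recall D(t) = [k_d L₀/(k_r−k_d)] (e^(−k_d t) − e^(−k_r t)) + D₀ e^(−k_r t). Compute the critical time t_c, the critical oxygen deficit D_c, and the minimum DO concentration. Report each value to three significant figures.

t_c ≈ 1.25 d; D_c ≈ 6.01 mg/L; min DO ≈ 4.69 mg/L

At the critical point dD/dt = 0, so k_d L₀ e^(−k_d t) = k_r D. Substituting D(t) from the Streeter–Phelps equation and solving for t gives
t_c = ln[(k_r/k_d)(1 − D₀(k_r−k_d)/(k_d L₀))] / (k_r−k_d).
Here k_r−k_d = 0.9720 d⁻¹ and 1 − D₀(k_r−k_d)/(k_d L₀) = 1 − 2.20×0.9720/(0.308×36.7) = 0.8108, so
t_c = ln(4.156 × 0.8108) / 0.9720 = 1.215 / 0.9720 = 1.250 d.
L(t_c) = L₀ e^(−k_d t_c) = 36.7 × 0.6805 = 24.97 mg/L, and at the critical point k_r D_c = k_d L, so D_c = (0.308/1.28) × 24.97 = 6.009 mg/L.
Minimum DO = C_s − D_c = 10.7 − 6.009 = 4.691 mg/L.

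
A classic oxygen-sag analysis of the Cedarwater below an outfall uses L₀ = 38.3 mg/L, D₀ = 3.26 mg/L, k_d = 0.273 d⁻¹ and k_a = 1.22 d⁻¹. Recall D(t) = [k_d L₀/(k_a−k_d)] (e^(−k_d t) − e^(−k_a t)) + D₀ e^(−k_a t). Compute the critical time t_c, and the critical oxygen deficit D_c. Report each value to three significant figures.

t_c ≈ 1.21 d; D_c ≈ 6.16 mg/L

With k_a/k_d = 4.469 and 1 − D₀(k_a−k_d)/(k_d L₀) = 0.7047,
t_c = ln(4.469 × 0.7047) / (1.22 − 0.273) = ln(3.149) / 0.9470 = 1.147/0.9470 = 1.211 d.
D_c = (k_d/k_a) L₀ e^(−k_d t_c) = (0.273/1.22) × 38.3 × e^(−0.273×1.211) = 0.2238 × 38.3 × 0.7184 = 6.157 mg/L.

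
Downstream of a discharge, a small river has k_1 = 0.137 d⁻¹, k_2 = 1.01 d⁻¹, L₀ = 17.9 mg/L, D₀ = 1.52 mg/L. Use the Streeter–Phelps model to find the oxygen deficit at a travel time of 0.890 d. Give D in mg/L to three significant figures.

k_1 L₀/(k_2−k_1) = 0.137×17.9/(1.01−0.137) = 2.452/0.8730 = 2.809 mg/L.
e^(−k_1 t) = e^(−0.137×0.8900) = 0.8852; e^(−k_2 t) = e^(−1.01×0.8900) = 0.4070.
D = 2.809 × (0.8852 − 0.4070) + 1.52 × 0.4070 = 1.343 + 0.6187 = 1.962 mg/L.

D ≈ 1.96 mg/L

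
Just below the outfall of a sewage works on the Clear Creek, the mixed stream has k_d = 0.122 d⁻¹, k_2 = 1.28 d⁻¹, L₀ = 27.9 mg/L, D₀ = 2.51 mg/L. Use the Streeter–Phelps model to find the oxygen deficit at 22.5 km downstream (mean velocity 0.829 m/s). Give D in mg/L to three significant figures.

D ≈ 2.54 mg/L

Travel time t = x/v = 22.5 km / (0.829 m/s) = 22500 m / 0.829 m/s = 27140 s = 0.3141 d.
k_d L₀/(k_2−k_d) = 0.122×27.9/(1.28−0.122) = 3.404/1.158 = 2.939 mg/L.
e^(−k_d t) = e^(−0.122×0.3141) = 0.9624; e^(−k_2 t) = e^(−1.28×0.3141) = 0.6689.
D = 2.939 × (0.9624 − 0.6689) + 2.51 × 0.6689 = 0.8627 + 1.679 = 2.542 mg/L.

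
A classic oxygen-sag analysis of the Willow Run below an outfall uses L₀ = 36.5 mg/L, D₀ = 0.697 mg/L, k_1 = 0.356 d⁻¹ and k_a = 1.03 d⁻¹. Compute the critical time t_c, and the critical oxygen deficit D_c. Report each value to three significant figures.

t_c = [1/(k_a−k_1)] ln[(k_a/k_1)(1 − D₀(k_a−k_1)/(k_1 L₀))]
= [1/(1.03−0.356)] ln[(1.03/0.356)(1 − 0.697×0.6740/(0.356×36.5))]
= (1/0.6740) ln[2.893 × 0.9638] = 1.484 × ln(2.789) = 1.484 × 1.026 = 1.522 d.
L(t_c) = L₀ e^(−k_1 t_c) = 36.5 × 0.5818 = 21.23 mg/L, and at the critical point k_a D_c = k_1 L, so D_c = (0.356/1.03) × 21.23 = 7.339 mg/L.

t_c ≈ 1.52 d; D_c ≈ 7.34 mg/L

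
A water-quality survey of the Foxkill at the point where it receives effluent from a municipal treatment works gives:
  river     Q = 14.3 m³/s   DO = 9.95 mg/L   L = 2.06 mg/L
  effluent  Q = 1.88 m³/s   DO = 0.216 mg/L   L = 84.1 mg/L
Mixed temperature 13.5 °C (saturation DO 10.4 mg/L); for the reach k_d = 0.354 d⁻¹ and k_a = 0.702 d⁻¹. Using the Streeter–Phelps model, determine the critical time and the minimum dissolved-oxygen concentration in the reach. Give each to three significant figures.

Mixed DO = (14.3×9.95 + 1.88×0.216)/(14.3+1.88) = 142.7/16.18 = 8.819 mg/L.
Mixed L₀ = (14.3×2.06 + 1.88×84.1)/(16.18) = 187.6/16.18 = 11.59 mg/L.
Initial deficit D₀ = C_s − DO₀ = 10.4 − 8.819 = 1.581 mg/L.
t_c = (1/0.3480) ln[(0.702/0.354)(1 − 1.581×0.3480/(0.354×11.59))] = 2.874 × ln(1.717) = 1.554 d.
D_c = (0.354/0.702) × 11.59 × e^(−0.354×1.554) = 0.5043 × 11.59 × 0.5769 = 3.373 mg/L.
Minimum DO = 10.4 − 3.373 = 7.027 mg/L.

t_c ≈ 1.55 d; minimum DO ≈ 7.03 mg/L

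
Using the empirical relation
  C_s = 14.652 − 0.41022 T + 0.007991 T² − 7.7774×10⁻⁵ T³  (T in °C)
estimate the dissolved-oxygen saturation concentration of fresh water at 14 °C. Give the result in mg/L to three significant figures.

C_s = 14.652 − 0.41022×14 + 0.007991×14² − 7.7774×10⁻⁵×14³ = 10.26 mg/L.

C_s ≈ 10.3 mg/L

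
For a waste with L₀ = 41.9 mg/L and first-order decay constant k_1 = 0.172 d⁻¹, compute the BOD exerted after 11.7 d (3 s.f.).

y ≈ 36.3 mg/L

y_t = L₀(1 − e^(−k_1 t)) = 41.9 × (1 − e^(−0.172×11.7))
= 41.9 × (1 − 0.1337) = 41.9 × 0.8663 = 36.30 mg/L.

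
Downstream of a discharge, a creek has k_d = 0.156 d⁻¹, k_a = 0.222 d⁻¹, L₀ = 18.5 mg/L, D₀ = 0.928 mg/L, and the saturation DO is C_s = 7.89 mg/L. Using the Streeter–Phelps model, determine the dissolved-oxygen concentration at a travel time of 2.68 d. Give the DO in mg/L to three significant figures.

DO ≈ 2.71 mg/L

k_d L₀/(k_a−k_d) = 0.156×18.5/(0.222−0.156) = 2.886/0.06600 = 43.73 mg/L.
e^(−k_d t) = e^(−0.156×2.680) = 0.6583; e^(−k_a t) = e^(−0.222×2.680) = 0.5516.
D = 43.73 × (0.6583 − 0.5516) + 0.928 × 0.5516 = 4.667 + 0.5119 = 5.179 mg/L.
DO = C_s − D = 7.89 − 5.179 = 2.711 mg/L.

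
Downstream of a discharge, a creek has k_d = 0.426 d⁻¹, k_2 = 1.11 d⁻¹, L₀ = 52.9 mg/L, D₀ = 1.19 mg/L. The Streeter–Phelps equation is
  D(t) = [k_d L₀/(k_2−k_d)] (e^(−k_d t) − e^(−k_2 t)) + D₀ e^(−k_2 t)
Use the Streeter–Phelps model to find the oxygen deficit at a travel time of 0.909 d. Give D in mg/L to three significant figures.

D ≈ 10.8 mg/L

k_d L₀/(k_2−k_d) = 0.426×52.9/(1.11−0.426) = 22.54/0.6840 = 32.95 mg/L.
e^(−k_d t) = e^(−0.426×0.9090) = 0.6789; e^(−k_2 t) = e^(−1.11×0.9090) = 0.3646.
D = 32.95 × (0.6789 − 0.3646) + 1.19 × 0.3646 = 10.36 + 0.4339 = 10.79 mg/L.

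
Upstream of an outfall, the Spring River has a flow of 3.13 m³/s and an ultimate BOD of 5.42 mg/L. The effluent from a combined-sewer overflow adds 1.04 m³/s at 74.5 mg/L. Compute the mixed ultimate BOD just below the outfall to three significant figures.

Flow-weighted mixing: C = (Q_r C_r + Q_w C_w)/(Q_r + Q_w)
= (3.13×5.42 + 1.04×74.5)/(3.13 + 1.04) = 94.44/4.170 = 22.65 mg/L.

22.6 mg/L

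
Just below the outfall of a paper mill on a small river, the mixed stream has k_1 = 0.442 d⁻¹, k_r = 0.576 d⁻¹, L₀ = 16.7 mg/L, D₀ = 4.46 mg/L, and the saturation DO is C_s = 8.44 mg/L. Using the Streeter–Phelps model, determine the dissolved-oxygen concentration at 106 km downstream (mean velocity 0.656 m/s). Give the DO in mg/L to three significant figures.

Travel time t = x/v = 106 km / (0.656 m/s) = 106000 m / 0.656 m/s = 161600 s = 1.870 d.
k_1 L₀/(k_r−k_1) = 0.442×16.7/(0.576−0.442) = 7.381/0.1340 = 55.09 mg/L.
e^(−k_1 t) = e^(−0.442×1.870) = 0.4375; e^(−k_r t) = e^(−0.576×1.870) = 0.3405.
D = 55.09 × (0.4375 − 0.3405) + 4.46 × 0.3405 = 5.342 + 1.519 = 6.861 mg/L.
DO = C_s − D = 8.44 − 6.861 = 1.579 mg/L.

DO ≈ 1.58 mg/L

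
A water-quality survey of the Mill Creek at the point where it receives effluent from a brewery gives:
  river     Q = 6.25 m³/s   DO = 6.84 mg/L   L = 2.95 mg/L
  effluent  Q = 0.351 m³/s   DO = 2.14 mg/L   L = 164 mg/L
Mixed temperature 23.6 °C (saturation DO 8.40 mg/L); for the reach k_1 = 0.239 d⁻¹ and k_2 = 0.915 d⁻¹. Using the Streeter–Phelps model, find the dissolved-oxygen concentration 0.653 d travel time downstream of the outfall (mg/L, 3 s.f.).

Mixed DO = (6.25×6.84 + 0.351×2.14)/(6.25+0.351) = 43.50/6.601 = 6.590 mg/L.
Mixed L₀ = (6.25×2.95 + 0.351×164)/(6.601) = 76.00/6.601 = 11.51 mg/L.
Initial deficit D₀ = C_s − DO₀ = 8.40 − 6.590 = 1.810 mg/L.
D(0.653) = [0.239×11.51/(0.915−0.239)](e^(−0.239×0.653) − e^(−0.915×0.653)) + 1.810 e^(−0.915×0.653)
= 4.071 × (0.8555 − 0.5502) + 1.810 × 0.5502 = 2.239 mg/L.
DO = 8.40 − 2.239 = 6.161 mg/L.

DO ≈ 6.16 mg/L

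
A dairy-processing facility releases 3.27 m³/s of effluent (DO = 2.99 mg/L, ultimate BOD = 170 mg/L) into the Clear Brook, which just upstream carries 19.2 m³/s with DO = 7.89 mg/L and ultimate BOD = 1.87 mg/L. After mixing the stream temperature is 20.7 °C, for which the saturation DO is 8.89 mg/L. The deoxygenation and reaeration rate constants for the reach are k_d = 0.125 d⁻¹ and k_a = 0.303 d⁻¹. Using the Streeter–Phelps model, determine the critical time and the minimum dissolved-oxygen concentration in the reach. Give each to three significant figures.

Mixed DO = (19.2×7.89 + 3.27×2.99)/(19.2+3.27) = 161.3/22.47 = 7.177 mg/L.
Mixed L₀ = (19.2×1.87 + 3.27×170)/(22.47) = 591.8/22.47 = 26.34 mg/L.
Initial deficit D₀ = C_s − DO₀ = 8.89 − 7.177 = 1.713 mg/L.
t_c = (1/0.1780) ln[(0.303/0.125)(1 − 1.713×0.1780/(0.125×26.34))] = 5.618 × ln(2.199) = 4.428 d.
D_c = (0.125/0.303) × 26.34 × e^(−0.125×4.428) = 0.4125 × 26.34 × 0.5749 = 6.247 mg/L.
Minimum DO = 8.89 − 6.247 = 2.643 mg/L.

t_c ≈ 4.43 d; minimum DO ≈ 2.64 mg/L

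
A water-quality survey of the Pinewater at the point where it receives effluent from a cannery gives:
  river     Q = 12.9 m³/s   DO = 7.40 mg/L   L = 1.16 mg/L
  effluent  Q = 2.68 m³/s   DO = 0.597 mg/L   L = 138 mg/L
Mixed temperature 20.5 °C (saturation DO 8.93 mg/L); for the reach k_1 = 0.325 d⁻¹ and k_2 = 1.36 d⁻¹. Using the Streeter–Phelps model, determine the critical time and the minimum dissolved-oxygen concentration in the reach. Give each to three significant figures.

Mixed DO = (12.9×7.40 + 2.68×0.597)/(12.9+2.68) = 97.06/15.58 = 6.230 mg/L.
Mixed L₀ = (12.9×1.16 + 2.68×138)/(15.58) = 384.8/15.58 = 24.70 mg/L.
Initial deficit D₀ = C_s − DO₀ = 8.93 − 6.230 = 2.700 mg/L.
t_c = (1/1.035) ln[(1.36/0.325)(1 − 2.700×1.035/(0.325×24.70))] = 0.9662 × ln(2.728) = 0.9695 d.
D_c = (0.325/1.36) × 24.70 × e^(−0.325×0.9695) = 0.2390 × 24.70 × 0.7297 = 4.307 mg/L.
Minimum DO = 8.93 − 4.307 = 4.623 mg/L.

t_c ≈ 0.970 d; minimum DO ≈ 4.62 mg/L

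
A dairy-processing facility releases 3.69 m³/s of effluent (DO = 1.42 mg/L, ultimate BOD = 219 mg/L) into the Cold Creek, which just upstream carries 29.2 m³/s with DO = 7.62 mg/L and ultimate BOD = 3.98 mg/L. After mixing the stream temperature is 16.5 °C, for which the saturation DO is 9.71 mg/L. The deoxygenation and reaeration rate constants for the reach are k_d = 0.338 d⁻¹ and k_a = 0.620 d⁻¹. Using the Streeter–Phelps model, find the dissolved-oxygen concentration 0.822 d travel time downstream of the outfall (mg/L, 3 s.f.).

DO ≈ 2.76 mg/L

Mixed DO = (29.2×7.62 + 3.69×1.42)/(29.2+3.69) = 227.7/32.89 = 6.924 mg/L.
Mixed L₀ = (29.2×3.98 + 3.69×219)/(32.89) = 924.3/32.89 = 28.10 mg/L.
Initial deficit D₀ = C_s − DO₀ = 9.71 − 6.924 = 2.786 mg/L.
D(0.822) = [0.338×28.10/(0.620−0.338)](e^(−0.338×0.822) − e^(−0.620×0.822)) + 2.786 e^(−0.620×0.822)
= 33.68 × (0.7574 − 0.6007) + 2.786 × 0.6007 = 6.952 mg/L.
DO = 9.71 − 6.952 = 2.758 mg/L.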